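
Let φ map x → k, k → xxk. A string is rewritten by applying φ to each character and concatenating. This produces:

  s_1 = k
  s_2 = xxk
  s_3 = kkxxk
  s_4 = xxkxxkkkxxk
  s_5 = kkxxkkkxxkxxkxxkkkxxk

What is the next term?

Replace each of the 21 characters of kkxxkkkxxkxxkxxkkkxxk in place — xxk xxk k k xxk xxk xxk k k xxk k k xxk k k xxk xxk xxk k k xxk — and concatenate.

xxkxxkkkxxkxxkxxkkkxxkkkxxkkkxxkxxkxxkkkxxk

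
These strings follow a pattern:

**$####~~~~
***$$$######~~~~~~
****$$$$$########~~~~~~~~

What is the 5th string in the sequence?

******$$$$$$$$$############~~~~~~~~~~~~

Reading off run lengths: * runs 2, 3, 4; $ runs 1, 3, 5; # runs 4, 6, 8; ~ runs 4, 6, 8 — each is linear in n (n = 1, 2, …).
For term 5, n = 5, so the run lengths are 6, 9, 12, 12.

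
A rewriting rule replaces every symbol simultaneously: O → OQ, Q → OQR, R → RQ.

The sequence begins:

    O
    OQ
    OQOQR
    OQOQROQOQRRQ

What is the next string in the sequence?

OQOQROQOQRRQOQOQROQOQRRQRQOQR

Rewriting each symbol of OQOQROQOQRRQ: O→OQ, Q→OQR, O→OQ, Q→OQR, R→RQ, O→OQ, Q→OQR, O→OQ, Q→OQR, R→RQ, R→RQ, Q→OQR, which concatenates to OQ OQR OQ OQR RQ OQ OQR OQ OQR RQ RQ OQR.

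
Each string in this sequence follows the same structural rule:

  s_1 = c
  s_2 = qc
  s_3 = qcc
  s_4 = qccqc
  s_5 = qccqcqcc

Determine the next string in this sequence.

Each term (from the third on) is the previous term followed by the one before it: term 3 = qc·c = qcc.
The next term joins qccqcqcc and qccqc.

qccqcqccqccqc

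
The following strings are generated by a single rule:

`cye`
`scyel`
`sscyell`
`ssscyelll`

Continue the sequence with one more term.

s(k+1) = s·s(k)·l, so each term gains s as a prefix and l as a suffix.
So the next term is s·ssscyelll·l.

sssscyellll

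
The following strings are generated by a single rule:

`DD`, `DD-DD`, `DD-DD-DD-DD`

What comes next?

DD-DD-DD-DD-DD-DD-DD-DD

s(k+1) = s(k)·-·s(k) — each term doubles the last with '-' between the halves.
So the next term is two copies of DD-DD-DD-DD with '-' between the halves.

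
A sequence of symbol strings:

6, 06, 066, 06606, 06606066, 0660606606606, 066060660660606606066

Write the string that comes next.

Each term (from the third on) is the previous term followed by the one before it: term 3 = 06·6 = 066.
Continuing: 066060660660606606066 · 0660606606606 gives term 8.

0660606606606066060660660606606606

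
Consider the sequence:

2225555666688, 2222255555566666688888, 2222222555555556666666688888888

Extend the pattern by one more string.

2222222225555555555666666666688888888888

Term n consists of 2n+1 2's, followed by 2n+2 5's, followed by 2n+2 6's, followed by 3n-1 8's (n = 1, 2, …).
At n = 4 the blocks have lengths 9, 10, 10, 11.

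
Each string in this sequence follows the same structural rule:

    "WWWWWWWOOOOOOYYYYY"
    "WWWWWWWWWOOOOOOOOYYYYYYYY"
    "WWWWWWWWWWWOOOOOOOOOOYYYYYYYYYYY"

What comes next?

WWWWWWWWWWWWWOOOOOOOOOOOOYYYYYYYYYYYYYY

Term n consists of 2n+3 W's, followed by 2n+2 O's, followed by 3n-1 Y's, where the shown terms are n = 2, 3, 4.
Setting n = 5 gives 13, 12, 14 characters in each block.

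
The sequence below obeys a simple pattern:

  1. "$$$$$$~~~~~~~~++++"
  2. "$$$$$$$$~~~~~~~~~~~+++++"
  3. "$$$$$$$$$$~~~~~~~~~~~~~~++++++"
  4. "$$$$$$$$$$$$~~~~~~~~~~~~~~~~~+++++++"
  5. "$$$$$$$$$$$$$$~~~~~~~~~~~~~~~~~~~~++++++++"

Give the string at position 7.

Term n consists of 2n+2 $'s, followed by 3n+2 ~'s, followed by n+2 +'s, where the shown terms are n = 2, 3, 4, 5, 6.
At n = 8 the blocks have lengths 18, 26, 10.

$$$$$$$$$$$$$$$$$$~~~~~~~~~~~~~~~~~~~~~~~~~~++++++++++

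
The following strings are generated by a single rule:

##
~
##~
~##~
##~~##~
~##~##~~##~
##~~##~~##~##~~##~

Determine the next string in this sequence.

~##~##~~##~##~~##~~##~##~~##~

From term 3 onward, concatenate the second-to-last term with the last: ##·~ = ##~, ~·##~ = ~##~, …
So term 8 is ~##~##~~##~·##~~##~~##~##~~##~.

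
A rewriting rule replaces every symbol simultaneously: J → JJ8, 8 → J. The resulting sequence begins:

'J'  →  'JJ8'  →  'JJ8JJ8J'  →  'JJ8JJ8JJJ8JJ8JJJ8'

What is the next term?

Rewriting the 17 symbols of JJ8JJ8JJJ8JJ8JJJ8 one by one yields JJ8 JJ8 J JJ8 JJ8 J JJ8 JJ8 JJ8 J JJ8 JJ8 J JJ8 JJ8 JJ8 J; concatenated:

JJ8JJ8JJJ8JJ8JJJ8JJ8JJ8JJJ8JJ8JJJ8JJ8JJ8J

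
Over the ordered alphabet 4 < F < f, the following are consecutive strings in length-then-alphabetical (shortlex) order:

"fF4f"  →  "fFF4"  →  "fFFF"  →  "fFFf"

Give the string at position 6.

Stepping forward 2 times from fFFf: fFFf → fFf4, then the target.

fFfF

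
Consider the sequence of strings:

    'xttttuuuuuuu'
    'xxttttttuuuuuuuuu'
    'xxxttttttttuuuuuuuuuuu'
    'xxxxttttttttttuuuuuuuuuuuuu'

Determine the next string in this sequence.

xxxxxttttttttttttuuuuuuuuuuuuuuu

The n-th term is n-1 x's then 2n t's then 2n+3 u's, where the shown terms are n = 2, 3, 4, 5.
At n = 6 the blocks have lengths 5, 12, 15.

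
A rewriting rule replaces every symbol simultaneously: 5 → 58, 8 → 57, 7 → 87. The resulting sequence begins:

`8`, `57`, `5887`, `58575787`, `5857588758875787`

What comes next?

58575887585757875857578758875787

φ(5857588758875787) expands symbol-by-symbol to 58 57 58 87 58 57 57 87 58 57 57 87 58 87 57 87; joining the 16 pieces gives the next term.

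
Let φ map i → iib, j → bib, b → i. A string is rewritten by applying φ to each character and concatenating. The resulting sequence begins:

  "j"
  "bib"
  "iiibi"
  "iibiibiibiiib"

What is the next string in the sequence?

iibiibiiibiibiiibiibiiibiibiibi

Replace each of the 13 characters of iibiibiibiiib in place — iib iib i iib iib i iib iib i iib iib iib i — and concatenate.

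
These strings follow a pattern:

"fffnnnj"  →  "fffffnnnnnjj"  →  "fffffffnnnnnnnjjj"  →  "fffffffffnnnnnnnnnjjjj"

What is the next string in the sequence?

Term n consists of 2n+1 f's, followed by 2n+1 n's, followed by n j's (n = 1, 2, …).
For the next term, n = 5, so the run lengths are 11, 11, 5.

fffffffffffnnnnnnnnnnnjjjjj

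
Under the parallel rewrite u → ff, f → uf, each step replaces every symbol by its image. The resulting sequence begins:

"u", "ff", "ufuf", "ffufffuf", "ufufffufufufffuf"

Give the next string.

ffufffufufufffufffufffufufufffuf

Applying the rule to each of the 16 symbols of ufufffufufufffuf gives the pieces ff uf ff uf uf uf ff uf ff uf ff uf uf uf ff uf, which concatenate to the answer.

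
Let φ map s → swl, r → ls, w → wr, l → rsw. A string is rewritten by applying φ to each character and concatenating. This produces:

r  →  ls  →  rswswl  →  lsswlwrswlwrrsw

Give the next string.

rswswlswlwrrswwrlsswlwrrswwrlslsswlwr

Applying the rule to each of the 15 symbols of lsswlwrswlwrrsw gives the pieces rsw swl swl wr rsw wr ls swl wr rsw wr ls ls swl wr, which concatenate to the answer.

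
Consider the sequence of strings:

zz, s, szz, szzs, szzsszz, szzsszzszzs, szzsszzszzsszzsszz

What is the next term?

szzsszzszzsszzsszzszzsszzszzs

This is a Fibonacci-style word recurrence s(k) = s(k−1)·s(k−2): e.g. s·zz = szz.
Continuing: szzsszzszzsszzsszz · szzsszzszzs gives term 8.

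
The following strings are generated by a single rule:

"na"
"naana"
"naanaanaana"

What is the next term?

s(k+1) = s(k)·a·s(k) — each term doubles the last with 'a' between the halves.
One more doubling of naanaanaana gives the answer.

naanaanaanaanaanaanaana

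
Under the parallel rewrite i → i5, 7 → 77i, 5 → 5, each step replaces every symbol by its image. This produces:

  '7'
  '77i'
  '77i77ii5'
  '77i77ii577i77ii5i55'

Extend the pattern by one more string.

77i77ii577i77ii5i5577i77ii577i77ii5i55i555

Applying the rule to each of the 19 symbols of 77i77ii577i77ii5i55 gives the pieces 77i 77i i5 77i 77i i5 i5 5 77i 77i i5 77i 77i i5 i5 5 i5 5 5, which concatenate to the answer.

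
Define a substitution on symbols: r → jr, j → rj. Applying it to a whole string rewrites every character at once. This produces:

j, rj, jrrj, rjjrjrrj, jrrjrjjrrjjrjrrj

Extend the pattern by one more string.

Rewriting the 16 symbols of jrrjrjjrrjjrjrrj one by one yields rj jr jr rj jr rj rj jr jr rj rj jr rj jr jr rj; concatenated:

rjjrjrrjjrrjrjjrjrrjrjjrrjjrjrrj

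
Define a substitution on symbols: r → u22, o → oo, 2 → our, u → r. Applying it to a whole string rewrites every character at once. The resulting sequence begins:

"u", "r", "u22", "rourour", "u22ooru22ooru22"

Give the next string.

Applying the rule to each of the 15 symbols of u22ooru22ooru22 gives the pieces r our our oo oo u22 r our our oo oo u22 r our our, which concatenate to the answer.

rourouroooou22rourouroooou22rourour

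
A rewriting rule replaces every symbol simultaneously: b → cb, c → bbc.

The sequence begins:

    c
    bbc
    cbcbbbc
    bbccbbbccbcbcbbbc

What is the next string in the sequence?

φ(bbccbbbccbcbcbbbc) expands symbol-by-symbol to cb cb bbc bbc cb cb cb bbc bbc cb bbc cb bbc cb cb cb bbc; joining the 17 pieces gives the next term.

cbcbbbcbbccbcbcbbbcbbccbbbccbbbccbcbcbbbc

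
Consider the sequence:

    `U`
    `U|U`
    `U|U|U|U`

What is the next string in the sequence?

U|U|U|U|U|U|U|U

Every step duplicates the string with '|' between the halves.
So the next term is two copies of U|U|U|U with '|' between the halves.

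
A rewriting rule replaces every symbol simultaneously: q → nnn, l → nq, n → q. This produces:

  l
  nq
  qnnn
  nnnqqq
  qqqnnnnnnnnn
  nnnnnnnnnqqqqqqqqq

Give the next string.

Rewriting the 18 symbols of nnnnnnnnnqqqqqqqqq one by one yields q q q q q q q q q nnn nnn nnn nnn nnn nnn nnn nnn nnn; concatenated:

qqqqqqqqqnnnnnnnnnnnnnnnnnnnnnnnnnnn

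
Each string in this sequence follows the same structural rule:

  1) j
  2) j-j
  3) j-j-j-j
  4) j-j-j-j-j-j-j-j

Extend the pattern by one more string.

j-j-j-j-j-j-j-j-j-j-j-j-j-j-j-j

Each string is two copies of the previous one joined by '-'.
So the next term is two copies of j-j-j-j-j-j-j-j with '-' between the halves.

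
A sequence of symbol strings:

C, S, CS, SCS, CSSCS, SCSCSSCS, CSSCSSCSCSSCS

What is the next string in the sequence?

SCSCSSCSCSSCSSCSCSSCS

From term 3 onward, concatenate the second-to-last term with the last: C·S = CS, S·CS = SCS, …
So term 8 is SCSCSSCS·CSSCSSCSCSSCS.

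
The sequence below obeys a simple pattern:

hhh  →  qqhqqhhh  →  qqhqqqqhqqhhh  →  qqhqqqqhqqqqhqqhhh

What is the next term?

qqhqqqqhqqqqhqqqqhqqhhh

The strings grow by a fixed prefix qqhqq each time.
So the next term is qqhqq·qqhqqqqhqqqqhqqhhh.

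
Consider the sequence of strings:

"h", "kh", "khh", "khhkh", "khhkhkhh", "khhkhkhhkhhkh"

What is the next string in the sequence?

From term 3 onward, concatenate the last term with the second-to-last: kh·h = khh, khh·kh = khhkh, …
Continuing: khhkhkhhkhhkh · khhkhkhh gives term 7.

khhkhkhhkhhkhkhhkhkhh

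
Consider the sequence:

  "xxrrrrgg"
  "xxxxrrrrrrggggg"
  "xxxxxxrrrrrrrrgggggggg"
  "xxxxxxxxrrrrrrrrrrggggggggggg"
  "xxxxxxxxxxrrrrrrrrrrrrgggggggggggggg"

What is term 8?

The n-th term is 2n x's then 2n+2 r's then 3n-1 g's (n = 1, 2, …).
At n = 8 the blocks have lengths 16, 18, 23.

xxxxxxxxxxxxxxxxrrrrrrrrrrrrrrrrrrggggggggggggggggggggggg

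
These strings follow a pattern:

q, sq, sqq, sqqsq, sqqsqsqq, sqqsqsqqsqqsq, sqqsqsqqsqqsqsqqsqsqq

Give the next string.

This is a Fibonacci-style word recurrence s(k) = s(k−1)·s(k−2): e.g. sq·q = sqq.
Continuing: sqqsqsqqsqqsqsqqsqsqq · sqqsqsqqsqqsq gives term 8.

sqqsqsqqsqqsqsqqsqsqqsqqsqsqqsqqsq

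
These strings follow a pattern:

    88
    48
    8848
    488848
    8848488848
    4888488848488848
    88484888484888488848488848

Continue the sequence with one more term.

488848884848884888484888484888488848488848

This is a Fibonacci-style word recurrence s(k) = s(k−2)·s(k−1): e.g. 88·48 = 8848.
So term 8 is 4888488848488848·88484888484888488848488848.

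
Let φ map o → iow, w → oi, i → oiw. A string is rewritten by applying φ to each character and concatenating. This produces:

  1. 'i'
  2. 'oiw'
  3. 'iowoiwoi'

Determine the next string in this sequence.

oiwiowoiiowoiwoiiowoiw

Rewriting each symbol of iowoiwoi: i→oiw, o→iow, w→oi, o→iow, i→oiw, w→oi, o→iow, i→oiw, which concatenates to oiw iow oi iow oiw oi iow oiw.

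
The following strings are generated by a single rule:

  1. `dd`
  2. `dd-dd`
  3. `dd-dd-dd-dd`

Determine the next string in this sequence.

Each string is two copies of the previous one joined by '-'.
Doubling dd-dd-dd-dd with '-' between the halves:

dd-dd-dd-dd-dd-dd-dd-dd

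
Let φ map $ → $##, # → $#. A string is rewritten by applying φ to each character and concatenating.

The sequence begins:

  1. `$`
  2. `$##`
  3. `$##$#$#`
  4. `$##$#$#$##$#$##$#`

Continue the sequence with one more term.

$##$#$#$##$#$##$#$##$#$#$##$#$##$#$#$##$#

φ($##$#$#$##$#$##$#) expands symbol-by-symbol to $## $# $# $## $# $## $# $## $# $# $## $# $## $# $# $## $#; joining the 17 pieces gives the next term.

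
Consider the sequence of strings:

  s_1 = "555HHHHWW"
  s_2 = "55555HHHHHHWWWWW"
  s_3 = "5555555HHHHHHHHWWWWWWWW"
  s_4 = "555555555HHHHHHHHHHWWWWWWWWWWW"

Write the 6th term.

5555555555555HHHHHHHHHHHHHHWWWWWWWWWWWWWWWWW

Each string has the form 5^{2n+1} H^{2n+2} W^{3n-1} (n = 1, 2, …).
Setting n = 6 gives 13, 14, 17 characters in each block.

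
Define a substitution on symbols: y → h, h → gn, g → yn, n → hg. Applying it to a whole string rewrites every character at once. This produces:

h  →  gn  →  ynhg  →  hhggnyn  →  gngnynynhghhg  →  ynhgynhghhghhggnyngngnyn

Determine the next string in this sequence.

Applying the rule to each of the 24 symbols of ynhgynhghhghhggnyngngnyn gives the pieces h hg gn yn h hg gn yn gn gn yn gn gn yn yn hg h hg yn hg yn hg h hg, which concatenate to the answer.

hhggnynhhggnyngngnyngngnynynhghhgynhgynhghhg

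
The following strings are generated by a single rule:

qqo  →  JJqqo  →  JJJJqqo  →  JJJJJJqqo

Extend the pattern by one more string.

Each term is the previous one with JJ prepended.
One more step from JJJJJJqqo gives the answer.

JJJJJJJJqqo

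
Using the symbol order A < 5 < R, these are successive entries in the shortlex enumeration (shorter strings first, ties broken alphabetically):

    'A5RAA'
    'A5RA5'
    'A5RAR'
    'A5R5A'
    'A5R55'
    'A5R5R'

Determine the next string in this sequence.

A5RRA

Find the rightmost character of A5R5R below R, bump it to the next letter, and reset everything to its right to A.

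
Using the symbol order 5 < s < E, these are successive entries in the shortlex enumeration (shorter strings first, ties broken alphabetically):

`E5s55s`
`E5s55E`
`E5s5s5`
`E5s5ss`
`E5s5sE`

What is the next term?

E5s5E5

The successor of E5s5sE increments the rightmost position that isn't already E and resets every position after it to 5.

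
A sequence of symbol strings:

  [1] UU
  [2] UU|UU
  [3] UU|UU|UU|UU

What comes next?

Every step duplicates the string with '|' between the halves.
Doubling UU|UU|UU|UU with '|' between the halves:

UU|UU|UU|UU|UU|UU|UU|UU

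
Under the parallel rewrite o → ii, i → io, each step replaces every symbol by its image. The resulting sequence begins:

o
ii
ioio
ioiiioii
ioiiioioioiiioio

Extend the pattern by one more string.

Rewriting the 16 symbols of ioiiioioioiiioio one by one yields io ii io io io ii io ii io ii io io io ii io ii; concatenated:

ioiiioioioiiioiiioiiioioioiiioii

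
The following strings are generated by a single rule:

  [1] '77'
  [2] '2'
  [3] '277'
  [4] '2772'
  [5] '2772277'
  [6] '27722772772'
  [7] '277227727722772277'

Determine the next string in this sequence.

27722772772277227727722772772

Each term (from the third on) is the previous term followed by the one before it: term 3 = 2·77 = 277.
The next term joins 277227727722772277 and 27722772772.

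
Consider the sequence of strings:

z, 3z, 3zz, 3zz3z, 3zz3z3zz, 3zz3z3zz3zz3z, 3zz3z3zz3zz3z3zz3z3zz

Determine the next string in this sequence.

From term 3 onward, concatenate the last term with the second-to-last: 3z·z = 3zz, 3zz·3z = 3zz3z, …
The next term joins 3zz3z3zz3zz3z3zz3z3zz and 3zz3z3zz3zz3z.

3zz3z3zz3zz3z3zz3z3zz3zz3z3zz3zz3z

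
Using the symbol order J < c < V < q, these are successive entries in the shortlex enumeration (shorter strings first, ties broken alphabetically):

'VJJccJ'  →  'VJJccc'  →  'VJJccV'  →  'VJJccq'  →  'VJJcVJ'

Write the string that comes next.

Treat VJJcVJ as a base-4 numeral over the given alphabet and add one, carrying through any trailing q's.

VJJcVc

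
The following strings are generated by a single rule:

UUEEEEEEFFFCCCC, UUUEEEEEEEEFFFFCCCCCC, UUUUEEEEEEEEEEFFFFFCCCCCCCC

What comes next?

The n-th term is n U's then 2n+2 E's then n+1 F's then 2n C's, where the shown terms are n = 2, 3, 4.
At n = 5 the blocks have lengths 5, 12, 6, 10.

UUUUUEEEEEEEEEEEEFFFFFFCCCCCCCCCC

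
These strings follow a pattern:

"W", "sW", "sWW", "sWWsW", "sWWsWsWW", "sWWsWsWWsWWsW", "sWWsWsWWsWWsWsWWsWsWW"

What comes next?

This is a Fibonacci-style word recurrence s(k) = s(k−1)·s(k−2): e.g. sW·W = sWW.
Continuing: sWWsWsWWsWWsWsWWsWsWW · sWWsWsWWsWWsW gives term 8.

sWWsWsWWsWWsWsWWsWsWWsWWsWsWWsWWsW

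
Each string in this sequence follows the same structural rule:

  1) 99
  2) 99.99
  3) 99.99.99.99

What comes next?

99.99.99.99.99.99.99.99

Every step duplicates the string with '.' between the halves.
One more doubling of 99.99.99.99 gives the answer.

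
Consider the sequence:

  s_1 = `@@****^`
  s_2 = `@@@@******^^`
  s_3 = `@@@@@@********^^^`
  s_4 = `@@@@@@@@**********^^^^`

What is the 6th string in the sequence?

Each string has the form @^{2n} *^{2n+2} ^^{n} (n = 1, 2, …).
For term 6, n = 6, so the run lengths are 12, 14, 6.

@@@@@@@@@@@@**************^^^^^^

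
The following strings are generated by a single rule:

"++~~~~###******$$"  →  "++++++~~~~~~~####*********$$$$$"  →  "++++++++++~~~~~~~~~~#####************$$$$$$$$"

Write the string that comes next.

Each string has the form +^{4n-2} ~^{3n+1} #^{n+2} *^{3n+3} $^{3n-1} (n = 1, 2, …).
At n = 4 the blocks have lengths 14, 13, 6, 15, 11.

++++++++++++++~~~~~~~~~~~~~######***************$$$$$$$$$$$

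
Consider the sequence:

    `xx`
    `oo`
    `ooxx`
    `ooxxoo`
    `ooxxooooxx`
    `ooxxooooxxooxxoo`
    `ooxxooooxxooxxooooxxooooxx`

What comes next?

From term 3 onward, concatenate the last term with the second-to-last: oo·xx = ooxx, ooxx·oo = ooxxoo, …
Continuing: ooxxooooxxooxxooooxxooooxx · ooxxooooxxooxxoo gives term 8.

ooxxooooxxooxxooooxxooooxxooxxooooxxooxxoo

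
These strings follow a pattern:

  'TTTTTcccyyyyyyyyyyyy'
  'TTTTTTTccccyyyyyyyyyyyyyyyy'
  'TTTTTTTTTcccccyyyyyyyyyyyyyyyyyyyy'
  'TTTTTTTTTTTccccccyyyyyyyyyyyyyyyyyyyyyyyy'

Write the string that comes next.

TTTTTTTTTTTTTcccccccyyyyyyyyyyyyyyyyyyyyyyyyyyyy

Term n consists of 2n-1 T's, followed by n c's, followed by 4n y's, where the shown terms are n = 3, 4, 5, 6.
For the next term, n = 7, so the run lengths are 13, 7, 28.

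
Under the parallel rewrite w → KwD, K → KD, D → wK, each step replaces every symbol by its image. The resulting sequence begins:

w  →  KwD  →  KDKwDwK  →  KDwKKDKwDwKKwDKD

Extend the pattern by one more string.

KDwKKwDKDKDwKKDKwDwKKwDKDKDKwDwKKDwK

Replace each of the 16 characters of KDwKKDKwDwKKwDKD in place — KD wK KwD KD KD wK KD KwD wK KwD KD KD KwD wK KD wK — and concatenate.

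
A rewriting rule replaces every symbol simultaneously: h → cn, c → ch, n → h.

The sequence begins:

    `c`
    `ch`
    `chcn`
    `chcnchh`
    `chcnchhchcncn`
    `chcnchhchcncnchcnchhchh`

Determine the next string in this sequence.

Applying the rule to each of the 23 symbols of chcnchhchcncnchcnchhchh gives the pieces ch cn ch h ch cn cn ch cn ch h ch h ch cn ch h ch cn cn ch cn cn, which concatenate to the answer.

chcnchhchcncnchcnchhchhchcnchhchcncnchcncn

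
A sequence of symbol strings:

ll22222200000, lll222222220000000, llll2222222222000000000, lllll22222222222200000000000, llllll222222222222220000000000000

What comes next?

Reading off run lengths: l runs 2, 3, 4, 5, 6; 2 runs 6, 8, 10, 12, 14; 0 runs 5, 7, 9, 11, 13 — each is linear in n, where the shown terms are n = 3, 4, 5, 6, 7.
Setting n = 8 gives 7, 16, 15 characters in each block.

lllllll2222222222222222000000000000000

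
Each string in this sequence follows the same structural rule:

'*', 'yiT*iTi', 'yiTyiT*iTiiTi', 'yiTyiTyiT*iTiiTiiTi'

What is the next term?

s(k+1) = yiT·s(k)·iTi, so each term gains yiT as a prefix and iTi as a suffix.
One more step from yiTyiTyiT*iTiiTiiTi gives the answer.

yiTyiTyiTyiT*iTiiTiiTiiTi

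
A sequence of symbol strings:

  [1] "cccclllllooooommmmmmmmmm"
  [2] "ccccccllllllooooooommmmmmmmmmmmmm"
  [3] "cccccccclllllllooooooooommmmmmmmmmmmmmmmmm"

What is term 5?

cccccccccccclllllllllooooooooooooommmmmmmmmmmmmmmmmmmmmmmmmm

Reading off run lengths: c runs 4, 6, 8; l runs 5, 6, 7; o runs 5, 7, 9; m runs 10, 14, 18 — each is linear in n, where the shown terms are n = 2, 3, 4.
For term 5, n = 6, so the run lengths are 12, 9, 13, 26.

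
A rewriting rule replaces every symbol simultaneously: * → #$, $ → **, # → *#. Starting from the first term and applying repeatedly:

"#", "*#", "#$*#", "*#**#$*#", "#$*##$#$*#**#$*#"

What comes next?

*#**#$*#*#***#**#$*##$#$*#**#$*#

Replace each of the 16 characters of #$*##$#$*#**#$*# in place — *# ** #$ *# *# ** *# ** #$ *# #$ #$ *# ** #$ *# — and concatenate.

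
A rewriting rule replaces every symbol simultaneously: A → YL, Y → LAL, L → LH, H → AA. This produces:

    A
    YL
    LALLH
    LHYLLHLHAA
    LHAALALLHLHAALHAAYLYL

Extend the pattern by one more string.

LHAAYLYLLHYLLHLHAALHAAYLYLLHAAYLYLLALLHLALLH

Applying the rule to each of the 21 symbols of LHAALALLHLHAALHAAYLYL gives the pieces LH AA YL YL LH YL LH LH AA LH AA YL YL LH AA YL YL LAL LH LAL LH, which concatenate to the answer.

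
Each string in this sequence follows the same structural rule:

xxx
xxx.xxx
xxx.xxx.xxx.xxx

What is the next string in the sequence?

xxx.xxx.xxx.xxx.xxx.xxx.xxx.xxx

Each string is two copies of the previous one joined by '.'.
So the next term is two copies of xxx.xxx.xxx.xxx with '.' between the halves.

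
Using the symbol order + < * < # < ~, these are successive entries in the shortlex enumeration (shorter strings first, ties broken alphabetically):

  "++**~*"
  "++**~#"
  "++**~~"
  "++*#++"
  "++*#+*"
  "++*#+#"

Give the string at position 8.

Advancing 2 positions from ++*#+# through ++*#+# → ++*#+~ reaches term 8.

++*#*+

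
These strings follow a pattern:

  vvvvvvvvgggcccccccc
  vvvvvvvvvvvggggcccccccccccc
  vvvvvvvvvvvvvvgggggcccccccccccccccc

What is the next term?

vvvvvvvvvvvvvvvvvggggggcccccccccccccccccccc

Reading off run lengths: v runs 8, 11, 14; g runs 3, 4, 5; c runs 8, 12, 16 — each is linear in n, where the shown terms are n = 2, 3, 4.
For the next term, n = 5, so the run lengths are 17, 6, 20.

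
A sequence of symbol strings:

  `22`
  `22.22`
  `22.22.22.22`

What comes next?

22.22.22.22.22.22.22.22

Every step duplicates the string with '.' between the halves.
One more doubling of 22.22.22.22 gives the answer.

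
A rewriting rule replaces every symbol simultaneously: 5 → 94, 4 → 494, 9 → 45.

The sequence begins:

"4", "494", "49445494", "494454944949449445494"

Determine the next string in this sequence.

Applying the rule to each of the 21 symbols of 494454944949449445494 gives the pieces 494 45 494 494 94 494 45 494 494 45 494 45 494 494 45 494 494 94 494 45 494, which concatenate to the answer.

4944549449494494454944944549445494494454944949449445494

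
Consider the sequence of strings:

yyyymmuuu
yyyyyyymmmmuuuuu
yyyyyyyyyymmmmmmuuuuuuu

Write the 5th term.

yyyyyyyyyyyyyyyymmmmmmmmmmuuuuuuuuuuu

The n-th term is 3n+1 y's then 2n m's then 2n+1 u's (n = 1, 2, …).
Setting n = 5 gives 16, 10, 11 characters in each block.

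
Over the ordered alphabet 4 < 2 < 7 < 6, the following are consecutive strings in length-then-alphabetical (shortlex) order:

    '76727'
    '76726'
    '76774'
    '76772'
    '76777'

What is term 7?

Advancing 2 positions from 76777 through 76777 → 76776 reaches term 7.

76764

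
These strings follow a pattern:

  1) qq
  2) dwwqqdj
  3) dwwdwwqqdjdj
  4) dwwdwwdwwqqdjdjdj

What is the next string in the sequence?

Every step adds dww to the front and dj to the end of the previous string.
Applying this once more to dwwdwwdwwqqdjdjdj:

dwwdwwdwwdwwqqdjdjdjdj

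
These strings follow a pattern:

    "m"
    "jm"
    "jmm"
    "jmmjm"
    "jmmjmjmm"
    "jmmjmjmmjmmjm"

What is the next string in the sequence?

Each term (from the third on) is the previous term followed by the one before it: term 3 = jm·m = jmm.
Continuing: jmmjmjmmjmmjm · jmmjmjmm gives term 7.

jmmjmjmmjmmjmjmmjmjmm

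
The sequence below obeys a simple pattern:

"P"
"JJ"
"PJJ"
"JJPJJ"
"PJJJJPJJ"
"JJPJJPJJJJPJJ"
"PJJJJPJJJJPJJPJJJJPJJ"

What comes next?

Each term (from the third on) is the two preceding terms concatenated in order: term 3 = P·JJ = PJJ.
Continuing: JJPJJPJJJJPJJ · PJJJJPJJJJPJJPJJJJPJJ gives term 8.

JJPJJPJJJJPJJPJJJJPJJJJPJJPJJJJPJJ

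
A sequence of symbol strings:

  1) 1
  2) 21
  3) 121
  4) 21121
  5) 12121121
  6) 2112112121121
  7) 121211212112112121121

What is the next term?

This is a Fibonacci-style word recurrence s(k) = s(k−2)·s(k−1): e.g. 1·21 = 121.
Continuing: 2112112121121 · 121211212112112121121 gives term 8.

2112112121121121211212112112121121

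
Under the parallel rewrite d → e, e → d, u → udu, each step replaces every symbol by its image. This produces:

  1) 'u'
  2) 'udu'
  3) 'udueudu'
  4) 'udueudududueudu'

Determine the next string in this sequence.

udueudududueudueudueudududueudu

Applying the rule to each of the 15 symbols of udueudududueudu gives the pieces udu e udu d udu e udu e udu e udu d udu e udu, which concatenate to the answer.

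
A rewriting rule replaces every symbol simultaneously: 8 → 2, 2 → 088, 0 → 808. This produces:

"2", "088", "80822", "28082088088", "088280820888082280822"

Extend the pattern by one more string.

φ(088280820888082280822) expands symbol-by-symbol to 808 2 2 088 2 808 2 088 808 2 2 2 808 2 088 088 2 808 2 088 088; joining the 21 pieces gives the next term.

8082208828082088808222808208808828082088088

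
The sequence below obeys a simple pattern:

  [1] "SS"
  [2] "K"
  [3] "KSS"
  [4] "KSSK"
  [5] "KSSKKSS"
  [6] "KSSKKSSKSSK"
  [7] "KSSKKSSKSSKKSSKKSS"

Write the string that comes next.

From term 3 onward, concatenate the last term with the second-to-last: K·SS = KSS, KSS·K = KSSK, …
So term 8 is KSSKKSSKSSKKSSKKSS·KSSKKSSKSSK.

KSSKKSSKSSKKSSKKSSKSSKKSSKSSK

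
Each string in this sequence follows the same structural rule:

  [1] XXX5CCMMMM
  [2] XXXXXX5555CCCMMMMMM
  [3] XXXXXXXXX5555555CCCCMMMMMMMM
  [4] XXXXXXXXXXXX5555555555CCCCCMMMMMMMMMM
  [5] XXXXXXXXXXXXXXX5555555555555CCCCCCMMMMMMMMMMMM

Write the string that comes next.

Reading off run lengths: X runs 3, 6, 9, 12, 15; 5 runs 1, 4, 7, 10, 13; C runs 2, 3, 4, 5, 6; M runs 4, 6, 8, 10, 12 — each is linear in n (n = 1, 2, …).
For the next term, n = 6, so the run lengths are 18, 16, 7, 14.

XXXXXXXXXXXXXXXXXX5555555555555555CCCCCCCMMMMMMMMMMMMMM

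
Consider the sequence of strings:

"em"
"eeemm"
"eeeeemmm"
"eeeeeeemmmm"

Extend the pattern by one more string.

eeeeeeeeemmmmm

Reading off run lengths: e runs 1, 3, 5, 7; m runs 1, 2, 3, 4 — each is linear in n (n = 1, 2, …).
Setting n = 5 gives 9, 5 characters in each block.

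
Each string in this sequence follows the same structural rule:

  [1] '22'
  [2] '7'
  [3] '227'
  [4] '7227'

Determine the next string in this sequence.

Each term (from the third on) is the two preceding terms concatenated in order: term 3 = 22·7 = 227.
So term 5 is 227·7227.

2277227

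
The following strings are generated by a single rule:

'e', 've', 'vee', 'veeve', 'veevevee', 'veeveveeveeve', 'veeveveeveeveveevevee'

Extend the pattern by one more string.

This is a Fibonacci-style word recurrence s(k) = s(k−1)·s(k−2): e.g. ve·e = vee.
The next term joins veeveveeveeveveevevee and veeveveeveeve.

veeveveeveeveveeveveeveeveveeveeve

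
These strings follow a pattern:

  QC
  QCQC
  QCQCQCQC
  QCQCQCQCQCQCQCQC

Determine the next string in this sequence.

s(k+1) = s(k)·s(k) — each term doubles the last.
So the next term is two copies of QCQCQCQCQCQCQCQC.

QCQCQCQCQCQCQCQCQCQCQCQCQCQCQCQC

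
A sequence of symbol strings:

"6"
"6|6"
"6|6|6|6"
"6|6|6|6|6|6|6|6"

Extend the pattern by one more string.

6|6|6|6|6|6|6|6|6|6|6|6|6|6|6|6

s(k+1) = s(k)·|·s(k) — each term doubles the last with '|' between the halves.
So the next term is two copies of 6|6|6|6|6|6|6|6 with '|' between the halves.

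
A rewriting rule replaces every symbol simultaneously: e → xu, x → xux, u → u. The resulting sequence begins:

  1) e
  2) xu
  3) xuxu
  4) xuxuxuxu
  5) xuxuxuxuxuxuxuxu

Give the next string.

Rewriting the 16 symbols of xuxuxuxuxuxuxuxu one by one yields xux u xux u xux u xux u xux u xux u xux u xux u; concatenated:

xuxuxuxuxuxuxuxuxuxuxuxuxuxuxuxu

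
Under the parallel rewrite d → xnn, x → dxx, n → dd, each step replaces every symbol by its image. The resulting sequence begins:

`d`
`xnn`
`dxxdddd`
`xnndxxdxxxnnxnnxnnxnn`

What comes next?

φ(xnndxxdxxxnnxnnxnnxnn) expands symbol-by-symbol to dxx dd dd xnn dxx dxx xnn dxx dxx dxx dd dd dxx dd dd dxx dd dd dxx dd dd; joining the 21 pieces gives the next term.

dxxddddxnndxxdxxxnndxxdxxdxxdddddxxdddddxxdddddxxdddd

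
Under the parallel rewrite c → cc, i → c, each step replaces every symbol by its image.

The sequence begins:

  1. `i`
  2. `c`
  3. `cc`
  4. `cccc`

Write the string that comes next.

cccccccc

Apply φ to cccc symbol by symbol: c→cc, c→cc, c→cc, c→cc; joined: cc cc cc cc.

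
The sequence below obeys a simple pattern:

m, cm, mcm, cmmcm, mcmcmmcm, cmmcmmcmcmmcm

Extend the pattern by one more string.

mcmcmmcmcmmcmmcmcmmcm

Each term (from the third on) is the two preceding terms concatenated in order: term 3 = m·cm = mcm.
The next term joins mcmcmmcm and cmmcmmcmcmmcm.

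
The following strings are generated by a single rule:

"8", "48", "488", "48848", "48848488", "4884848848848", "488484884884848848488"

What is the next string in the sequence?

From term 3 onward, concatenate the last term with the second-to-last: 48·8 = 488, 488·48 = 48848, …
So term 8 is 488484884884848848488·4884848848848.

4884848848848488484884884848848848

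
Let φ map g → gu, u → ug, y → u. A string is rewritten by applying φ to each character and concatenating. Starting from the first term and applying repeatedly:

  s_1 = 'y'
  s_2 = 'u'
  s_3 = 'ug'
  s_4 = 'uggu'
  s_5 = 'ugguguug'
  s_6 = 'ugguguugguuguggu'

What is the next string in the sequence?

Replace each of the 16 characters of ugguguugguuguggu in place — ug gu gu ug gu ug ug gu gu ug ug gu ug gu gu ug — and concatenate.

ugguguugguugugguguugugguugguguug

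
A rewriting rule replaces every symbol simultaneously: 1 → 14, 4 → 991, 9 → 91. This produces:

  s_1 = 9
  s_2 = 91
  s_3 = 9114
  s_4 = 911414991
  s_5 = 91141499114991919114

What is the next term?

91141499114991919114149919191149114911414991

φ(91141499114991919114) expands symbol-by-symbol to 91 14 14 991 14 991 91 91 14 14 991 91 91 14 91 14 91 14 14 991; joining the 20 pieces gives the next term.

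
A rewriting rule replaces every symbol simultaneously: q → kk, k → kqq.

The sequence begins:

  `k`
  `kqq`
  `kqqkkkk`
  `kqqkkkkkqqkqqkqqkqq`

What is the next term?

Rewriting the 19 symbols of kqqkkkkkqqkqqkqqkqq one by one yields kqq kk kk kqq kqq kqq kqq kqq kk kk kqq kk kk kqq kk kk kqq kk kk; concatenated:

kqqkkkkkqqkqqkqqkqqkqqkkkkkqqkkkkkqqkkkkkqqkkkk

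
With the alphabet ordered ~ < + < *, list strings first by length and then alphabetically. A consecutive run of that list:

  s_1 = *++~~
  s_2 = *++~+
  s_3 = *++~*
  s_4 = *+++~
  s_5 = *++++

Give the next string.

*+++*

The successor of *++++ increments the rightmost position that isn't already * and resets every position after it to ~.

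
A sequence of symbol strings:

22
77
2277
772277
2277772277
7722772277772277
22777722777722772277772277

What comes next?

772277227777227722777722777722772277772277

From term 3 onward, concatenate the second-to-last term with the last: 22·77 = 2277, 77·2277 = 772277, …
Continuing: 7722772277772277 · 22777722777722772277772277 gives term 8.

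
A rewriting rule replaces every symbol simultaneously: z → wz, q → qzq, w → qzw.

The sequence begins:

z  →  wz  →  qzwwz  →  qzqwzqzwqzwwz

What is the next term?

qzqwzqzqqzwwzqzqwzqzwqzqwzqzwqzwwz

Applying the rule to each of the 13 symbols of qzqwzqzwqzwwz gives the pieces qzq wz qzq qzw wz qzq wz qzw qzq wz qzw qzw wz, which concatenate to the answer.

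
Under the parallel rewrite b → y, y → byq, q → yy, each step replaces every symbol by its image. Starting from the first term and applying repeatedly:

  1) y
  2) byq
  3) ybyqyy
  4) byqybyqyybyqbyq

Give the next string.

Applying the rule to each of the 15 symbols of byqybyqyybyqbyq gives the pieces y byq yy byq y byq yy byq byq y byq yy y byq yy, which concatenate to the answer.

ybyqyybyqybyqyybyqbyqybyqyyybyqyy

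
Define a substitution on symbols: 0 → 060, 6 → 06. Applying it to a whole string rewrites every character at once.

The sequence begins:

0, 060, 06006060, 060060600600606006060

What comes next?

Rewriting the 21 symbols of 060060600600606006060 one by one yields 060 06 060 060 06 060 06 060 060 06 060 060 06 060 06 060 060 06 060 06 060; concatenated:

0600606006006060060600600606006006060060600600606006060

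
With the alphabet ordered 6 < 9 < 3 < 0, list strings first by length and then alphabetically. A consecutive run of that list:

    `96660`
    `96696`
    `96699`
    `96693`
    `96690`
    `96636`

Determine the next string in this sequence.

Treat 96636 as a base-4 numeral over the given alphabet and add one, carrying through any trailing 0's.

96639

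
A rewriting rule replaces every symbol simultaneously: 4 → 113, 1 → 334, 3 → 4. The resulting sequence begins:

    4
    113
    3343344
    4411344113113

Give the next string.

Rewriting the 13 symbols of 4411344113113 one by one yields 113 113 334 334 4 113 113 334 334 4 334 334 4; concatenated:

113113334334411311333433443343344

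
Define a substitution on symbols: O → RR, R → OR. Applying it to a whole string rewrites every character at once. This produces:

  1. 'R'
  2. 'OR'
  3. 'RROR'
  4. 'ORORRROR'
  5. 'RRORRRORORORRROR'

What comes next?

φ(RRORRRORORORRROR) expands symbol-by-symbol to OR OR RR OR OR OR RR OR RR OR RR OR OR OR RR OR; joining the 16 pieces gives the next term.

ORORRRORORORRRORRRORRRORORORRROR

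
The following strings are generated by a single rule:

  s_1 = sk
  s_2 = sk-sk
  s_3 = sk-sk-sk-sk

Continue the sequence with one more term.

Every step duplicates the string with '-' between the halves.
So the next term is two copies of sk-sk-sk-sk with '-' between the halves.

sk-sk-sk-sk-sk-sk-sk-sk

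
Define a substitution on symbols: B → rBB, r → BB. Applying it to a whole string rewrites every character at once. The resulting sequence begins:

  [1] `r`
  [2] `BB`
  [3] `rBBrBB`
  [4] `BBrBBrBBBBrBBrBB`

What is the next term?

rBBrBBBBrBBrBBBBrBBrBBrBBrBBBBrBBrBBBBrBBrBB

φ(BBrBBrBBBBrBBrBB) expands symbol-by-symbol to rBB rBB BB rBB rBB BB rBB rBB rBB rBB BB rBB rBB BB rBB rBB; joining the 16 pieces gives the next term.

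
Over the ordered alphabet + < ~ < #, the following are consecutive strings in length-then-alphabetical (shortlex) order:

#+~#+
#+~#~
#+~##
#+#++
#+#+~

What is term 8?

#+#~~

Stepping forward 3 times from #+#+~: #+#+~ → #+#+# → #+#~+, then the target.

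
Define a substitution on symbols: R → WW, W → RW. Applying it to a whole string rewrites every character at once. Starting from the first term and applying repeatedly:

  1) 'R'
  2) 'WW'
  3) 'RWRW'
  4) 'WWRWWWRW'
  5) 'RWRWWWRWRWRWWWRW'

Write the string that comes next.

Rewriting the 16 symbols of RWRWWWRWRWRWWWRW one by one yields WW RW WW RW RW RW WW RW WW RW WW RW RW RW WW RW; concatenated:

WWRWWWRWRWRWWWRWWWRWWWRWRWRWWWRW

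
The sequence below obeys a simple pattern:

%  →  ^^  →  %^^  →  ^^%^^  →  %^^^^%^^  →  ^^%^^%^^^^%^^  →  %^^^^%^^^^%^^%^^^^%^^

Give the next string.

^^%^^%^^^^%^^%^^^^%^^^^%^^%^^^^%^^

This is a Fibonacci-style word recurrence s(k) = s(k−2)·s(k−1): e.g. %·^^ = %^^.
Continuing: ^^%^^%^^^^%^^ · %^^^^%^^^^%^^%^^^^%^^ gives term 8.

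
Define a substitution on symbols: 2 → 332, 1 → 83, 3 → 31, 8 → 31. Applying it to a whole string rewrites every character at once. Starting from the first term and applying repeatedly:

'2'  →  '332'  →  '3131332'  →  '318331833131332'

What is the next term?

Replace each of the 15 characters of 318331833131332 in place — 31 83 31 31 31 83 31 31 31 83 31 83 31 31 332 — and concatenate.

3183313131833131318331833131332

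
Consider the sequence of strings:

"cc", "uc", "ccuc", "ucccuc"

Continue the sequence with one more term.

ccucucccuc

This is a Fibonacci-style word recurrence s(k) = s(k−2)·s(k−1): e.g. cc·uc = ccuc.
So term 5 is ccuc·ucccuc.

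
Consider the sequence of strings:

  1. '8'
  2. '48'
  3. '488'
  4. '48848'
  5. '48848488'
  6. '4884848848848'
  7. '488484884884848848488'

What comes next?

This is a Fibonacci-style word recurrence s(k) = s(k−1)·s(k−2): e.g. 48·8 = 488.
So term 8 is 488484884884848848488·4884848848848.

4884848848848488484884884848848848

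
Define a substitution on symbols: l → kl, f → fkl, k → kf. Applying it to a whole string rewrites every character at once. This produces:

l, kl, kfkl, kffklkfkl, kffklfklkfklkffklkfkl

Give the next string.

Replace each of the 21 characters of kffklfklkfklkffklkfkl in place — kf fkl fkl kf kl fkl kf kl kf fkl kf kl kf fkl fkl kf kl kf fkl kf kl — and concatenate.

kffklfklkfklfklkfklkffklkfklkffklfklkfklkffklkfkl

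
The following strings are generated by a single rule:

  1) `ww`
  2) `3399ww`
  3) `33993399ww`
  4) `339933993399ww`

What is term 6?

Every step adds 3399 at the front: s(k+1) = 3399·s(k).
From 339933993399ww, 2 further steps: 339933993399ww → 3399339933993399ww → (answer).

33993399339933993399ww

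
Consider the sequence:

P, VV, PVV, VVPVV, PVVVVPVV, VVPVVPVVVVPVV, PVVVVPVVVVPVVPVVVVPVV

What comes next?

This is a Fibonacci-style word recurrence s(k) = s(k−2)·s(k−1): e.g. P·VV = PVV.
The next term joins VVPVVPVVVVPVV and PVVVVPVVVVPVVPVVVVPVV.

VVPVVPVVVVPVVPVVVVPVVVVPVVPVVVVPVV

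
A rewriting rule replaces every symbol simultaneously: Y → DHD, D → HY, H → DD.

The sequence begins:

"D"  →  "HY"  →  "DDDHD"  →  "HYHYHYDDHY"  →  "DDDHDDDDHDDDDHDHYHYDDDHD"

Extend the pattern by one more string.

φ(DDDHDDDDHDDDDHDHYHYDDDHD) expands symbol-by-symbol to HY HY HY DD HY HY HY HY DD HY HY HY HY DD HY DD DHD DD DHD HY HY HY DD HY; joining the 24 pieces gives the next term.

HYHYHYDDHYHYHYHYDDHYHYHYHYDDHYDDDHDDDDHDHYHYHYDDHY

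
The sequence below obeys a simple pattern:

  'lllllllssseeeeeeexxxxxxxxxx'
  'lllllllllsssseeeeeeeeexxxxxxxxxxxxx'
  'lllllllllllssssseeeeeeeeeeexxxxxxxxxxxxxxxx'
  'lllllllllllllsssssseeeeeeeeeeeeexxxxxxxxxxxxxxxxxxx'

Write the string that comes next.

Reading off run lengths: l runs 7, 9, 11, 13; s runs 3, 4, 5, 6; e runs 7, 9, 11, 13; x runs 10, 13, 16, 19 — each is linear in n, where the shown terms are n = 3, 4, 5, 6.
For the next term, n = 7, so the run lengths are 15, 7, 15, 22.

lllllllllllllllssssssseeeeeeeeeeeeeeexxxxxxxxxxxxxxxxxxxxxx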